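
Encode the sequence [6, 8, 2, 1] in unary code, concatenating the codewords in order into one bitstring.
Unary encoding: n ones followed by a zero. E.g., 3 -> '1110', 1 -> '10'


Encode each number as n ones followed by a terminating 0:
  6 -> 1111110 (7 bits)
  8 -> 111111110 (9 bits)
  2 -> 110 (3 bits)
  1 -> 10 (2 bits)
Total length = 7 + 9 + 3 + 2 = 21 bits.

Unary([6, 8, 2, 1]) = 111111011111111011010 (21 bits)


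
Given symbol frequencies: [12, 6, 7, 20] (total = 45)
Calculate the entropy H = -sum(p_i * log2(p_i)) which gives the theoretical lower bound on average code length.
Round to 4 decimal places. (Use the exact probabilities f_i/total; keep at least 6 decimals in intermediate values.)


Per-symbol terms -p_i * log2(p_i) with p_i = f_i/45:
  p = 12/45 = 0.266667: log2(p) = -1.906891, -p*log2(p) = 0.508504
  p = 6/45 = 0.133333: log2(p) = -2.906891, -p*log2(p) = 0.387585
  p = 7/45 = 0.155556: log2(p) = -2.684498, -p*log2(p) = 0.417589
  p = 20/45 = 0.444444: log2(p) = -1.169925, -p*log2(p) = 0.519967
H = 0.508504 + 0.387585 + 0.417589 + 0.519967 = 1.833645

H = 1.8336 bits/symbol


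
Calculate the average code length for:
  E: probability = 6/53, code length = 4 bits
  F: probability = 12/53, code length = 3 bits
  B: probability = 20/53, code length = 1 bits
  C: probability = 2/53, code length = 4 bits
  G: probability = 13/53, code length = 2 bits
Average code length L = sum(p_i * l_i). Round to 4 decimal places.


Weighted contributions p_i * l_i:
  E: (6/53) * 4 = 24/53
  F: (12/53) * 3 = 36/53
  B: (20/53) * 1 = 20/53
  C: (2/53) * 4 = 8/53
  G: (13/53) * 2 = 26/53
Sum = (24 + 36 + 20 + 8 + 26)/53 = 114/53

L = 114/53 = 2.1509 bits/symbol


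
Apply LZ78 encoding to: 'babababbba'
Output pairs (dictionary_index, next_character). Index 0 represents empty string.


LZ78 encoding steps:
Dictionary: {0: ''}
Step 1: w='' (idx 0), next='b' -> output (0, 'b'), add 'b' as idx 1
Step 2: w='' (idx 0), next='a' -> output (0, 'a'), add 'a' as idx 2
Step 3: w='b' (idx 1), next='a' -> output (1, 'a'), add 'ba' as idx 3
Step 4: w='ba' (idx 3), next='b' -> output (3, 'b'), add 'bab' as idx 4
Step 5: w='b' (idx 1), next='b' -> output (1, 'b'), add 'bb' as idx 5
Step 6: w='a' (idx 2), end of input -> output (2, '')


Encoded: [(0, 'b'), (0, 'a'), (1, 'a'), (3, 'b'), (1, 'b'), (2, '')]


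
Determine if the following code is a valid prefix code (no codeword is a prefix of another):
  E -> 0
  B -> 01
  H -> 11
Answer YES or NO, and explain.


Checking each pair (does one codeword prefix another?):
  E='0' vs B='01': prefix -- VIOLATION

NO -- this is NOT a valid prefix code. E (0) is a prefix of B (01).


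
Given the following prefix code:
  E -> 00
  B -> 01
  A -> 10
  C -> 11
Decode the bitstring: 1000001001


Decoding step by step:
Bits 10 -> A
Bits 00 -> E
Bits 00 -> E
Bits 10 -> A
Bits 01 -> B


Decoded message: AEEAB


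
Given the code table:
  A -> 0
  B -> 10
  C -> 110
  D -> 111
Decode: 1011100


Decoding:
10 -> B
111 -> D
0 -> A
0 -> A


Result: BDAA


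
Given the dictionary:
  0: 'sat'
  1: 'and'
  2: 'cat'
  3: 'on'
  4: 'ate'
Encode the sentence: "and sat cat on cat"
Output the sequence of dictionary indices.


Look up each word in the dictionary:
  'and' -> 1
  'sat' -> 0
  'cat' -> 2
  'on' -> 3
  'cat' -> 2

Encoded: [1, 0, 2, 3, 2]


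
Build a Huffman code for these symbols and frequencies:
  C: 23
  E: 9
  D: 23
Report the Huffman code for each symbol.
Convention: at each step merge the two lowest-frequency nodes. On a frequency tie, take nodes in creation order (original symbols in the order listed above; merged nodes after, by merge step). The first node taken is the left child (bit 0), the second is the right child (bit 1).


Huffman tree construction:
Step 1: Merge E(9) + C(23) = 32
Step 2: Merge D(23) + (E+C)(32) = 55
Read each symbol's code off the tree from the root (left child = 0, right child = 1).

Codes:
  C: 11 (length 2)
  E: 10 (length 2)
  D: 0 (length 1)
Average code length: 87/55 = 1.5818 bits/symbol


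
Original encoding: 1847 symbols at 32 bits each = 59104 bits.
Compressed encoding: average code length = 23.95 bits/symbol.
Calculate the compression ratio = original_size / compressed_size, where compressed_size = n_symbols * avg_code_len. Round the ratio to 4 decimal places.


original_size = n_symbols * orig_bits = 1847 * 32 = 59104 bits
compressed_size = n_symbols * avg_code_len = 1847 * 23.95 = 44235.65 bits
ratio = original_size / compressed_size = 59104 / 44235.65 = 1.3361

Compression ratio = 1.3361


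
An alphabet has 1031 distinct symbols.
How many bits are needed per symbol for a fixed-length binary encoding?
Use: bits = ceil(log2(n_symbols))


log2(1031) = 10.0098
Bracket: 2^10 = 1024 < 1031 <= 2^11 = 2048
So ceil(log2(1031)) = 11

bits = ceil(log2(1031)) = ceil(10.0098) = 11 bits


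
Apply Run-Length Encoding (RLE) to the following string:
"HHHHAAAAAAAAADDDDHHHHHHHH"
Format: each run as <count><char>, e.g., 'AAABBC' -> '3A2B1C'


Scanning runs left to right:
  i=0: run of 'H' x 4 -> '4H'
  i=4: run of 'A' x 9 -> '9A'
  i=13: run of 'D' x 4 -> '4D'
  i=17: run of 'H' x 8 -> '8H'

RLE = 4H9A4D8H


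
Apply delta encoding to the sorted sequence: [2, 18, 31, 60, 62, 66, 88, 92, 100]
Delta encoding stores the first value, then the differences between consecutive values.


First value: 2
Deltas:
  18 - 2 = 16
  31 - 18 = 13
  60 - 31 = 29
  62 - 60 = 2
  66 - 62 = 4
  88 - 66 = 22
  92 - 88 = 4
  100 - 92 = 8


Delta encoded: [2, 16, 13, 29, 2, 4, 22, 4, 8]


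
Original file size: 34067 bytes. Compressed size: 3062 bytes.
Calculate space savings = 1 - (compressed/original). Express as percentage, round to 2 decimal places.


ratio = compressed/original = 3062/34067 = 0.089882
savings = 1 - ratio = 1 - 0.089882 = 0.910118
as a percentage: 0.910118 * 100 = 91.01%

Space savings = 1 - 3062/34067 = 91.01%


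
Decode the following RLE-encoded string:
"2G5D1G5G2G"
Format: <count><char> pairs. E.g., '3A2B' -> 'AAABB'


Expanding each <count><char> pair:
  2G -> 'GG'
  5D -> 'DDDDD'
  1G -> 'G'
  5G -> 'GGGGG'
  2G -> 'GG'

Decoded = GGDDDDDGGGGGGGG


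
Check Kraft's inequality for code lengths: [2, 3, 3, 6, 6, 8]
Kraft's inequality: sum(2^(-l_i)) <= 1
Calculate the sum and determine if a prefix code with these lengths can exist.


Sum = 2^(-2) + 2^(-3) + 2^(-3) + 2^(-6) + 2^(-6) + 2^(-8)
    = 0.25 + 0.125 + 0.125 + 0.015625 + 0.015625 + 0.00390625
    = 137/256 = 0.53515625
Since 0.53515625 <= 1, Kraft's inequality IS satisfied.
A prefix code with these lengths CAN exist.

Kraft sum = 0.53515625. Satisfied.


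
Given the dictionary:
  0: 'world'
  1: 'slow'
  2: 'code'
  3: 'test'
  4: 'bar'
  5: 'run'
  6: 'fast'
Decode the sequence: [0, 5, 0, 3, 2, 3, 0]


Look up each index in the dictionary:
  0 -> 'world'
  5 -> 'run'
  0 -> 'world'
  3 -> 'test'
  2 -> 'code'
  3 -> 'test'
  0 -> 'world'

Decoded: "world run world test code test world"


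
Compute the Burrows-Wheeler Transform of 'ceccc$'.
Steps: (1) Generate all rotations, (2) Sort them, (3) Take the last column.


Rotations (sorted):
  0: $ceccc -> last char: c
  1: c$cecc -> last char: c
  2: cc$cec -> last char: c
  3: ccc$ce -> last char: e
  4: ceccc$ -> last char: $
  5: eccc$c -> last char: c


BWT = ccce$c


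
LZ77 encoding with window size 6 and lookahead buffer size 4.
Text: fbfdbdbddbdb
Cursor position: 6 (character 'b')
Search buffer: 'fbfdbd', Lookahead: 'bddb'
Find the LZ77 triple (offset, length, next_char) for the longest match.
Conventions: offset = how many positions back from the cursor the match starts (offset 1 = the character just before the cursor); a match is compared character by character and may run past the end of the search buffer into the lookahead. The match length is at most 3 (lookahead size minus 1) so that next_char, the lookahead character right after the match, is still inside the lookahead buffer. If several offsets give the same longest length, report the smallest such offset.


Try each offset into the search buffer:
  offset=1 (pos 5, char 'd'): match length 0
  offset=2 (pos 4, char 'b'): match length 2
  offset=3 (pos 3, char 'd'): match length 0
  offset=4 (pos 2, char 'f'): match length 0
  offset=5 (pos 1, char 'b'): match length 1
  offset=6 (pos 0, char 'f'): match length 0
Longest match has length 2 at offset 2.
next_char = character at position 6 + 2 = 8 -> 'd'

Best match: offset=2, length=2 (matching 'bd' starting at position 4)
LZ77 triple: (2, 2, 'd')


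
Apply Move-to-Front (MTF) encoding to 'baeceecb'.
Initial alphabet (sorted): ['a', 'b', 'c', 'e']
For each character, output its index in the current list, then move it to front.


MTF encoding:
'b': index 1 in ['a', 'b', 'c', 'e'] -> ['b', 'a', 'c', 'e']
'a': index 1 in ['b', 'a', 'c', 'e'] -> ['a', 'b', 'c', 'e']
'e': index 3 in ['a', 'b', 'c', 'e'] -> ['e', 'a', 'b', 'c']
'c': index 3 in ['e', 'a', 'b', 'c'] -> ['c', 'e', 'a', 'b']
'e': index 1 in ['c', 'e', 'a', 'b'] -> ['e', 'c', 'a', 'b']
'e': index 0 in ['e', 'c', 'a', 'b'] -> ['e', 'c', 'a', 'b']
'c': index 1 in ['e', 'c', 'a', 'b'] -> ['c', 'e', 'a', 'b']
'b': index 3 in ['c', 'e', 'a', 'b'] -> ['b', 'c', 'e', 'a']


Output: [1, 1, 3, 3, 1, 0, 1, 3]


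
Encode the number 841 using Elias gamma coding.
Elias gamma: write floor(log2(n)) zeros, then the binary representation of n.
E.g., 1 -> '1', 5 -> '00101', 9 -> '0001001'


num_bits = floor(log2(841)) + 1 = 10
leading_zeros = num_bits - 1 = 9
binary(841) = 1101001001

Elias gamma(841) = '000000000' + '1101001001' = 0000000001101001001 (19 bits)


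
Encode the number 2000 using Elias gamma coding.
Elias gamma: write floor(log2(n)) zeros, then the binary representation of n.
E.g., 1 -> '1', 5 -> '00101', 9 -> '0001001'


num_bits = floor(log2(2000)) + 1 = 11
leading_zeros = num_bits - 1 = 10
binary(2000) = 11111010000

Elias gamma(2000) = '0000000000' + '11111010000' = 000000000011111010000 (21 bits)


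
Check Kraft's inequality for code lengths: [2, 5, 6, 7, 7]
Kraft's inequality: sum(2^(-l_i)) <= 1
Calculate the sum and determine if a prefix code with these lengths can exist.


Sum = 2^(-2) + 2^(-5) + 2^(-6) + 2^(-7) + 2^(-7)
    = 0.25 + 0.03125 + 0.015625 + 0.0078125 + 0.0078125
    = 40/128 = 0.3125
Since 0.3125 <= 1, Kraft's inequality IS satisfied.
A prefix code with these lengths CAN exist.

Kraft sum = 0.3125. Satisfied.


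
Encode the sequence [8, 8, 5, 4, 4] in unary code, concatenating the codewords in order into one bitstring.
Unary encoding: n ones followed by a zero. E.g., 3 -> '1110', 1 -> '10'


Encode each number as n ones followed by a terminating 0:
  8 -> 111111110 (9 bits)
  8 -> 111111110 (9 bits)
  5 -> 111110 (6 bits)
  4 -> 11110 (5 bits)
  4 -> 11110 (5 bits)
Total length = 9 + 9 + 6 + 5 + 5 = 34 bits.

Unary([8, 8, 5, 4, 4]) = 1111111101111111101111101111011110 (34 bits)


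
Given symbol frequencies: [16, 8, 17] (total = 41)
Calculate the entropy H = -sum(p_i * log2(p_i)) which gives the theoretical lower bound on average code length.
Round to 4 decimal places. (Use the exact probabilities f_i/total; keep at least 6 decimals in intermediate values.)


Per-symbol terms -p_i * log2(p_i) with p_i = f_i/41:
  p = 16/41 = 0.390244: log2(p) = -1.357552, -p*log2(p) = 0.529776
  p = 8/41 = 0.195122: log2(p) = -2.357552, -p*log2(p) = 0.460010
  p = 17/41 = 0.414634: log2(p) = -1.270089, -p*log2(p) = 0.526622
H = 0.529776 + 0.460010 + 0.526622 = 1.516408

H = 1.5164 bits/symbol


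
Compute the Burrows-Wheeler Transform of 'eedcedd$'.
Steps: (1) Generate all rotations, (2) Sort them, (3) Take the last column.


Rotations (sorted):
  0: $eedcedd -> last char: d
  1: cedd$eed -> last char: d
  2: d$eedced -> last char: d
  3: dcedd$ee -> last char: e
  4: dd$eedce -> last char: e
  5: edcedd$e -> last char: e
  6: edd$eedc -> last char: c
  7: eedcedd$ -> last char: $


BWT = dddeeec$


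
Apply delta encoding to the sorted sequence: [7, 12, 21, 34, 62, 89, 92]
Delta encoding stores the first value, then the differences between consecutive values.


First value: 7
Deltas:
  12 - 7 = 5
  21 - 12 = 9
  34 - 21 = 13
  62 - 34 = 28
  89 - 62 = 27
  92 - 89 = 3


Delta encoded: [7, 5, 9, 13, 28, 27, 3]


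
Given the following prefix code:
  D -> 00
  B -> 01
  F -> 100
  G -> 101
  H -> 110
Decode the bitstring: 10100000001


Decoding step by step:
Bits 101 -> G
Bits 00 -> D
Bits 00 -> D
Bits 00 -> D
Bits 01 -> B


Decoded message: GDDDB


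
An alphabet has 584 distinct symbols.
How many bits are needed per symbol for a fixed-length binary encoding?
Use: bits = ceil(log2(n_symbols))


log2(584) = 9.1898
Bracket: 2^9 = 512 < 584 <= 2^10 = 1024
So ceil(log2(584)) = 10

bits = ceil(log2(584)) = ceil(9.1898) = 10 bits


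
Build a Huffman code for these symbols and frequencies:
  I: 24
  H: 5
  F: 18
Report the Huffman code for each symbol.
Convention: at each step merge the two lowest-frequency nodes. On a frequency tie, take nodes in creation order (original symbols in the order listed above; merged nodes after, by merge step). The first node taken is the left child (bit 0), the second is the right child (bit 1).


Huffman tree construction:
Step 1: Merge H(5) + F(18) = 23
Step 2: Merge (H+F)(23) + I(24) = 47
Read each symbol's code off the tree from the root (left child = 0, right child = 1).

Codes:
  I: 1 (length 1)
  H: 00 (length 2)
  F: 01 (length 2)
Average code length: 70/47 = 1.4894 bits/symbol


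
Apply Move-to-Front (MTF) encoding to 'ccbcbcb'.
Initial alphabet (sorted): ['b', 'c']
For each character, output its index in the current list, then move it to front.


MTF encoding:
'c': index 1 in ['b', 'c'] -> ['c', 'b']
'c': index 0 in ['c', 'b'] -> ['c', 'b']
'b': index 1 in ['c', 'b'] -> ['b', 'c']
'c': index 1 in ['b', 'c'] -> ['c', 'b']
'b': index 1 in ['c', 'b'] -> ['b', 'c']
'c': index 1 in ['b', 'c'] -> ['c', 'b']
'b': index 1 in ['c', 'b'] -> ['b', 'c']


Output: [1, 0, 1, 1, 1, 1, 1]


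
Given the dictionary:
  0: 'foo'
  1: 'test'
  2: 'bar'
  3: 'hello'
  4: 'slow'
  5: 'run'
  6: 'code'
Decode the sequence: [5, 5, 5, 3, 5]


Look up each index in the dictionary:
  5 -> 'run'
  5 -> 'run'
  5 -> 'run'
  3 -> 'hello'
  5 -> 'run'

Decoded: "run run run hello run"


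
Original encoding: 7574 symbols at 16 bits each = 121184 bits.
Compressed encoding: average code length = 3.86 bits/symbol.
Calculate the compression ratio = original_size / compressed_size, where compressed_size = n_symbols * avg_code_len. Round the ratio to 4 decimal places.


original_size = n_symbols * orig_bits = 7574 * 16 = 121184 bits
compressed_size = n_symbols * avg_code_len = 7574 * 3.86 = 29235.64 bits
ratio = original_size / compressed_size = 121184 / 29235.64 = 4.1451

Compression ratio = 4.1451


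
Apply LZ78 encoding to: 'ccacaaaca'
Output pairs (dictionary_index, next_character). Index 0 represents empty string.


LZ78 encoding steps:
Dictionary: {0: ''}
Step 1: w='' (idx 0), next='c' -> output (0, 'c'), add 'c' as idx 1
Step 2: w='c' (idx 1), next='a' -> output (1, 'a'), add 'ca' as idx 2
Step 3: w='ca' (idx 2), next='a' -> output (2, 'a'), add 'caa' as idx 3
Step 4: w='' (idx 0), next='a' -> output (0, 'a'), add 'a' as idx 4
Step 5: w='ca' (idx 2), end of input -> output (2, '')


Encoded: [(0, 'c'), (1, 'a'), (2, 'a'), (0, 'a'), (2, '')]


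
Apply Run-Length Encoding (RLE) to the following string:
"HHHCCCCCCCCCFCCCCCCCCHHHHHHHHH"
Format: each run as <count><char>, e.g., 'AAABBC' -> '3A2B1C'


Scanning runs left to right:
  i=0: run of 'H' x 3 -> '3H'
  i=3: run of 'C' x 9 -> '9C'
  i=12: run of 'F' x 1 -> '1F'
  i=13: run of 'C' x 8 -> '8C'
  i=21: run of 'H' x 9 -> '9H'

RLE = 3H9C1F8C9H


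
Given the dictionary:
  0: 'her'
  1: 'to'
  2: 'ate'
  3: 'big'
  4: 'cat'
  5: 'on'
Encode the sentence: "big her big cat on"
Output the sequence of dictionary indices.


Look up each word in the dictionary:
  'big' -> 3
  'her' -> 0
  'big' -> 3
  'cat' -> 4
  'on' -> 5

Encoded: [3, 0, 3, 4, 5]


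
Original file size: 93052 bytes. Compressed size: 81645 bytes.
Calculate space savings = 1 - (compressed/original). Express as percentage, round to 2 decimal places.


ratio = compressed/original = 81645/93052 = 0.877413
savings = 1 - ratio = 1 - 0.877413 = 0.122587
as a percentage: 0.122587 * 100 = 12.26%

Space savings = 1 - 81645/93052 = 12.26%


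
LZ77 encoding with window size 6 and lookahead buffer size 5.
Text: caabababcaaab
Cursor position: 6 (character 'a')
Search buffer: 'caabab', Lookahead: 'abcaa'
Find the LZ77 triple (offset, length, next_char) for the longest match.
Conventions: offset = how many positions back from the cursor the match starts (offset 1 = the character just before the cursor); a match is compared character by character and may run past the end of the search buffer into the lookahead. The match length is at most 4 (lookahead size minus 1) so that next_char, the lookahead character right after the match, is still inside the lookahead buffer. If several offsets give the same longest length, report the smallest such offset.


Try each offset into the search buffer:
  offset=1 (pos 5, char 'b'): match length 0
  offset=2 (pos 4, char 'a'): match length 2
  offset=3 (pos 3, char 'b'): match length 0
  offset=4 (pos 2, char 'a'): match length 2
  offset=5 (pos 1, char 'a'): match length 1
  offset=6 (pos 0, char 'c'): match length 0
Longest match has length 2, found at offsets 2, 4; take the smallest, offset 2.
next_char = character at position 6 + 2 = 8 -> 'c'

Best match: offset=2, length=2 (matching 'ab' starting at position 4)
LZ77 triple: (2, 2, 'c')


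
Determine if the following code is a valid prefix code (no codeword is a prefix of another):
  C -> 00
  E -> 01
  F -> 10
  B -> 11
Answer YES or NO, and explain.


Checking each pair (does one codeword prefix another?):
  C='00' vs E='01': no prefix
  C='00' vs F='10': no prefix
  C='00' vs B='11': no prefix
  E='01' vs C='00': no prefix
  E='01' vs F='10': no prefix
  E='01' vs B='11': no prefix
  F='10' vs C='00': no prefix
  F='10' vs E='01': no prefix
  F='10' vs B='11': no prefix
  B='11' vs C='00': no prefix
  B='11' vs E='01': no prefix
  B='11' vs F='10': no prefix
No violation found over all pairs.

YES -- this is a valid prefix code. No codeword is a prefix of any other codeword.


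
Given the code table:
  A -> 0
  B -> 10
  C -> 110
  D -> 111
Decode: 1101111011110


Decoding:
110 -> C
111 -> D
10 -> B
111 -> D
10 -> B


Result: CDBDB


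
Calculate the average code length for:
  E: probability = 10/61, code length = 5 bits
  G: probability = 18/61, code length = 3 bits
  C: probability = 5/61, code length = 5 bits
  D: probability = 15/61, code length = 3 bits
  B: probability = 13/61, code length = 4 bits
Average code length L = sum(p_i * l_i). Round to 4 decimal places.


Weighted contributions p_i * l_i:
  E: (10/61) * 5 = 50/61
  G: (18/61) * 3 = 54/61
  C: (5/61) * 5 = 25/61
  D: (15/61) * 3 = 45/61
  B: (13/61) * 4 = 52/61
Sum = (50 + 54 + 25 + 45 + 52)/61 = 226/61

L = 226/61 = 3.7049 bits/symbol


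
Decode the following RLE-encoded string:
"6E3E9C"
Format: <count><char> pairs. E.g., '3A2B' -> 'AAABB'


Expanding each <count><char> pair:
  6E -> 'EEEEEE'
  3E -> 'EEE'
  9C -> 'CCCCCCCCC'

Decoded = EEEEEEEEECCCCCCCCC


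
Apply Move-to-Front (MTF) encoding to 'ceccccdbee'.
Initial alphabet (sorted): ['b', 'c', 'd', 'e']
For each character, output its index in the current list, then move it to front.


MTF encoding:
'c': index 1 in ['b', 'c', 'd', 'e'] -> ['c', 'b', 'd', 'e']
'e': index 3 in ['c', 'b', 'd', 'e'] -> ['e', 'c', 'b', 'd']
'c': index 1 in ['e', 'c', 'b', 'd'] -> ['c', 'e', 'b', 'd']
'c': index 0 in ['c', 'e', 'b', 'd'] -> ['c', 'e', 'b', 'd']
'c': index 0 in ['c', 'e', 'b', 'd'] -> ['c', 'e', 'b', 'd']
'c': index 0 in ['c', 'e', 'b', 'd'] -> ['c', 'e', 'b', 'd']
'd': index 3 in ['c', 'e', 'b', 'd'] -> ['d', 'c', 'e', 'b']
'b': index 3 in ['d', 'c', 'e', 'b'] -> ['b', 'd', 'c', 'e']
'e': index 3 in ['b', 'd', 'c', 'e'] -> ['e', 'b', 'd', 'c']
'e': index 0 in ['e', 'b', 'd', 'c'] -> ['e', 'b', 'd', 'c']


Output: [1, 3, 1, 0, 0, 0, 3, 3, 3, 0]


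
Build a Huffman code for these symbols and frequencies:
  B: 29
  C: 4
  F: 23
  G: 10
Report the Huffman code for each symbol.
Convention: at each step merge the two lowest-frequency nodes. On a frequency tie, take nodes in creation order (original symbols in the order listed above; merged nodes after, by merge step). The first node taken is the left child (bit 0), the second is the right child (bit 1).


Huffman tree construction:
Step 1: Merge C(4) + G(10) = 14
Step 2: Merge (C+G)(14) + F(23) = 37
Step 3: Merge B(29) + ((C+G)+F)(37) = 66
Read each symbol's code off the tree from the root (left child = 0, right child = 1).

Codes:
  B: 0 (length 1)
  C: 100 (length 3)
  F: 11 (length 2)
  G: 101 (length 3)
Average code length: 117/66 = 1.7727 bits/symbol


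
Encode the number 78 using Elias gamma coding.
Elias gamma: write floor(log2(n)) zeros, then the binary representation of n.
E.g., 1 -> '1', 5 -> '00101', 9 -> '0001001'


num_bits = floor(log2(78)) + 1 = 7
leading_zeros = num_bits - 1 = 6
binary(78) = 1001110

Elias gamma(78) = '000000' + '1001110' = 0000001001110 (13 bits)


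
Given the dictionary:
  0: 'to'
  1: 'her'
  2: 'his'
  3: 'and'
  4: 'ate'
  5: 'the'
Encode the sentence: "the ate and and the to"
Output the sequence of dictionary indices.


Look up each word in the dictionary:
  'the' -> 5
  'ate' -> 4
  'and' -> 3
  'and' -> 3
  'the' -> 5
  'to' -> 0

Encoded: [5, 4, 3, 3, 5, 0]


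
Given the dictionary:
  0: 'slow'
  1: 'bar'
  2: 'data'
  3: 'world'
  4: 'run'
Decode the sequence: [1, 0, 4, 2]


Look up each index in the dictionary:
  1 -> 'bar'
  0 -> 'slow'
  4 -> 'run'
  2 -> 'data'

Decoded: "bar slow run data"


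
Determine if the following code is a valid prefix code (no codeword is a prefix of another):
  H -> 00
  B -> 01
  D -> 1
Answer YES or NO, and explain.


Checking each pair (does one codeword prefix another?):
  H='00' vs B='01': no prefix
  H='00' vs D='1': no prefix
  B='01' vs H='00': no prefix
  B='01' vs D='1': no prefix
  D='1' vs H='00': no prefix
  D='1' vs B='01': no prefix
No violation found over all pairs.

YES -- this is a valid prefix code. No codeword is a prefix of any other codeword.


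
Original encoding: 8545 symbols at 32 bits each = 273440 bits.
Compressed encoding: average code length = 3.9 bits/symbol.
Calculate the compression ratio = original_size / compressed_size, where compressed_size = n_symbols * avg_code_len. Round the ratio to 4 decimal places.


original_size = n_symbols * orig_bits = 8545 * 32 = 273440 bits
compressed_size = n_symbols * avg_code_len = 8545 * 3.9 = 33325.5 bits
ratio = original_size / compressed_size = 273440 / 33325.5 = 8.2051

Compression ratio = 8.2051


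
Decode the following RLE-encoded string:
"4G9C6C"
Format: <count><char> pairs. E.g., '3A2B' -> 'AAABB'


Expanding each <count><char> pair:
  4G -> 'GGGG'
  9C -> 'CCCCCCCCC'
  6C -> 'CCCCCC'

Decoded = GGGGCCCCCCCCCCCCCCC


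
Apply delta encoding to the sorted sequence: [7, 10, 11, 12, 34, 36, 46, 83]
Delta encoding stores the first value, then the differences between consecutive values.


First value: 7
Deltas:
  10 - 7 = 3
  11 - 10 = 1
  12 - 11 = 1
  34 - 12 = 22
  36 - 34 = 2
  46 - 36 = 10
  83 - 46 = 37


Delta encoded: [7, 3, 1, 1, 22, 2, 10, 37]


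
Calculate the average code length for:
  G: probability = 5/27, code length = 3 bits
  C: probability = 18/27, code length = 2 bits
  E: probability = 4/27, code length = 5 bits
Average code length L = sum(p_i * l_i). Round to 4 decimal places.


Weighted contributions p_i * l_i:
  G: (5/27) * 3 = 15/27
  C: (18/27) * 2 = 36/27
  E: (4/27) * 5 = 20/27
Sum = (15 + 36 + 20)/27 = 71/27

L = 71/27 = 2.6296 bits/symbol


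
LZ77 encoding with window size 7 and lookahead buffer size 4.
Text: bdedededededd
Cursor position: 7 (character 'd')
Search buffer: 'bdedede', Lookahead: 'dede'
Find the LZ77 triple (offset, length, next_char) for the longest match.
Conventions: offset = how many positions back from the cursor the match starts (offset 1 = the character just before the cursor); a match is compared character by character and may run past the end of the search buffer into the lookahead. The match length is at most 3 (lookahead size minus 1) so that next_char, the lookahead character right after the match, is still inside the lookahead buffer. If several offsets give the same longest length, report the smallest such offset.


Try each offset into the search buffer:
  offset=1 (pos 6, char 'e'): match length 0
  offset=2 (pos 5, char 'd'): match length 3
  offset=3 (pos 4, char 'e'): match length 0
  offset=4 (pos 3, char 'd'): match length 3
  offset=5 (pos 2, char 'e'): match length 0
  offset=6 (pos 1, char 'd'): match length 3
  offset=7 (pos 0, char 'b'): match length 0
Longest match has length 3, found at offsets 2, 4, 6; take the smallest, offset 2.
next_char = character at position 7 + 3 = 10 -> 'e'

Best match: offset=2, length=3 (matching 'ded' starting at position 5)
LZ77 triple: (2, 3, 'e')


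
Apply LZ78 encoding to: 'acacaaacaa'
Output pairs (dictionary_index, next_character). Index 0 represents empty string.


LZ78 encoding steps:
Dictionary: {0: ''}
Step 1: w='' (idx 0), next='a' -> output (0, 'a'), add 'a' as idx 1
Step 2: w='' (idx 0), next='c' -> output (0, 'c'), add 'c' as idx 2
Step 3: w='a' (idx 1), next='c' -> output (1, 'c'), add 'ac' as idx 3
Step 4: w='a' (idx 1), next='a' -> output (1, 'a'), add 'aa' as idx 4
Step 5: w='ac' (idx 3), next='a' -> output (3, 'a'), add 'aca' as idx 5
Step 6: w='a' (idx 1), end of input -> output (1, '')


Encoded: [(0, 'a'), (0, 'c'), (1, 'c'), (1, 'a'), (3, 'a'), (1, '')]


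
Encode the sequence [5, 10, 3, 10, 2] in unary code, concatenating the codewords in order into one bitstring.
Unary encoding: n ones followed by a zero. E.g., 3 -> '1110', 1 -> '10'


Encode each number as n ones followed by a terminating 0:
  5 -> 111110 (6 bits)
  10 -> 11111111110 (11 bits)
  3 -> 1110 (4 bits)
  10 -> 11111111110 (11 bits)
  2 -> 110 (3 bits)
Total length = 6 + 11 + 4 + 11 + 3 = 35 bits.

Unary([5, 10, 3, 10, 2]) = 11111011111111110111011111111110110 (35 bits)


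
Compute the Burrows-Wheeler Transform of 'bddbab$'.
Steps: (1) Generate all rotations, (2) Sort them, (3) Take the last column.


Rotations (sorted):
  0: $bddbab -> last char: b
  1: ab$bddb -> last char: b
  2: b$bddba -> last char: a
  3: bab$bdd -> last char: d
  4: bddbab$ -> last char: $
  5: dbab$bd -> last char: d
  6: ddbab$b -> last char: b


BWT = bbad$db


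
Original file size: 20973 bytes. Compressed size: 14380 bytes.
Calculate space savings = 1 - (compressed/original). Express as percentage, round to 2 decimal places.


ratio = compressed/original = 14380/20973 = 0.685643
savings = 1 - ratio = 1 - 0.685643 = 0.314357
as a percentage: 0.314357 * 100 = 31.44%

Space savings = 1 - 14380/20973 = 31.44%


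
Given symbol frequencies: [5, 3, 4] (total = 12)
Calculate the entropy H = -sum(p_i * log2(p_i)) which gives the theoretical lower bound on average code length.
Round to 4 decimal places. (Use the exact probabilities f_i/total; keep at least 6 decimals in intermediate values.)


Per-symbol terms -p_i * log2(p_i) with p_i = f_i/12:
  p = 5/12 = 0.416667: log2(p) = -1.263034, -p*log2(p) = 0.526264
  p = 3/12 = 0.250000: log2(p) = -2.000000, -p*log2(p) = 0.500000
  p = 4/12 = 0.333333: log2(p) = -1.584963, -p*log2(p) = 0.528321
H = 0.526264 + 0.500000 + 0.528321 = 1.554585

H = 1.5546 bits/symbol


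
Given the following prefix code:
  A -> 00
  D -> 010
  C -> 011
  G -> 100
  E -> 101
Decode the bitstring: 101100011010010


Decoding step by step:
Bits 101 -> E
Bits 100 -> G
Bits 011 -> C
Bits 010 -> D
Bits 010 -> D


Decoded message: EGCDD


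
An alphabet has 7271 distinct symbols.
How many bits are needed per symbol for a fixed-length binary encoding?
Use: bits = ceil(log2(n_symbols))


log2(7271) = 12.8279
Bracket: 2^12 = 4096 < 7271 <= 2^13 = 8192
So ceil(log2(7271)) = 13

bits = ceil(log2(7271)) = ceil(12.8279) = 13 bits


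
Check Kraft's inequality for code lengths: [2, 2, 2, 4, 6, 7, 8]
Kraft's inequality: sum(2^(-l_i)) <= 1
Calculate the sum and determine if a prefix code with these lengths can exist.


Sum = 2^(-2) + 2^(-2) + 2^(-2) + 2^(-4) + 2^(-6) + 2^(-7) + 2^(-8)
    = 0.25 + 0.25 + 0.25 + 0.0625 + 0.015625 + 0.0078125 + 0.00390625
    = 215/256 = 0.83984375
Since 0.83984375 <= 1, Kraft's inequality IS satisfied.
A prefix code with these lengths CAN exist.

Kraft sum = 0.83984375. Satisfied.


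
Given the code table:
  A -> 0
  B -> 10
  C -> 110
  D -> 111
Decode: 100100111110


Decoding:
10 -> B
0 -> A
10 -> B
0 -> A
111 -> D
110 -> C


Result: BABADC


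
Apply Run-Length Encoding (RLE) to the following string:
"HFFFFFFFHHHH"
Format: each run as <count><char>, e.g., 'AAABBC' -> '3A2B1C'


Scanning runs left to right:
  i=0: run of 'H' x 1 -> '1H'
  i=1: run of 'F' x 7 -> '7F'
  i=8: run of 'H' x 4 -> '4H'

RLE = 1H7F4H


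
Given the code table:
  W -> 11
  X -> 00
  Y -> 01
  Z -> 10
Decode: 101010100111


Decoding:
10 -> Z
10 -> Z
10 -> Z
10 -> Z
01 -> Y
11 -> W


Result: ZZZZYW


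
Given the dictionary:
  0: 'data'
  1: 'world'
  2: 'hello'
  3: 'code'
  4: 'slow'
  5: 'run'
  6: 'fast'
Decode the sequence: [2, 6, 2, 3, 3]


Look up each index in the dictionary:
  2 -> 'hello'
  6 -> 'fast'
  2 -> 'hello'
  3 -> 'code'
  3 -> 'code'

Decoded: "hello fast hello code code"


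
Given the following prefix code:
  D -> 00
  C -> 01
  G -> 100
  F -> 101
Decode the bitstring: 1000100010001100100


Decoding step by step:
Bits 100 -> G
Bits 01 -> C
Bits 00 -> D
Bits 01 -> C
Bits 00 -> D
Bits 01 -> C
Bits 100 -> G
Bits 100 -> G


Decoded message: GCDCDCGG


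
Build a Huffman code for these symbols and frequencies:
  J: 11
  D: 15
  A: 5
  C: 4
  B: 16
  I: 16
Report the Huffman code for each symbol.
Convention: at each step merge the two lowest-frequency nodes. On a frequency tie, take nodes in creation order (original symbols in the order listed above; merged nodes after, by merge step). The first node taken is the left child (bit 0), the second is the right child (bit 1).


Huffman tree construction:
Step 1: Merge C(4) + A(5) = 9
Step 2: Merge (C+A)(9) + J(11) = 20
Step 3: Merge D(15) + B(16) = 31
Step 4: Merge I(16) + ((C+A)+J)(20) = 36
Step 5: Merge (D+B)(31) + (I+((C+A)+J))(36) = 67
Read each symbol's code off the tree from the root (left child = 0, right child = 1).

Codes:
  J: 111 (length 3)
  D: 00 (length 2)
  A: 1101 (length 4)
  C: 1100 (length 4)
  B: 01 (length 2)
  I: 10 (length 2)
Average code length: 163/67 = 2.4328 bits/symbol


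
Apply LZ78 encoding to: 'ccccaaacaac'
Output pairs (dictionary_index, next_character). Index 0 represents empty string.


LZ78 encoding steps:
Dictionary: {0: ''}
Step 1: w='' (idx 0), next='c' -> output (0, 'c'), add 'c' as idx 1
Step 2: w='c' (idx 1), next='c' -> output (1, 'c'), add 'cc' as idx 2
Step 3: w='c' (idx 1), next='a' -> output (1, 'a'), add 'ca' as idx 3
Step 4: w='' (idx 0), next='a' -> output (0, 'a'), add 'a' as idx 4
Step 5: w='a' (idx 4), next='c' -> output (4, 'c'), add 'ac' as idx 5
Step 6: w='a' (idx 4), next='a' -> output (4, 'a'), add 'aa' as idx 6
Step 7: w='c' (idx 1), end of input -> output (1, '')


Encoded: [(0, 'c'), (1, 'c'), (1, 'a'), (0, 'a'), (4, 'c'), (4, 'a'), (1, '')]


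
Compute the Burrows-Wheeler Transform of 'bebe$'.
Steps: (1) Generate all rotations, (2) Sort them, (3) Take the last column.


Rotations (sorted):
  0: $bebe -> last char: e
  1: be$be -> last char: e
  2: bebe$ -> last char: $
  3: e$beb -> last char: b
  4: ebe$b -> last char: b


BWT = ee$bb


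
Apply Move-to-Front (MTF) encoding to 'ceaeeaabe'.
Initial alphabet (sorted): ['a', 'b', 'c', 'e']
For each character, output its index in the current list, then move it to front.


MTF encoding:
'c': index 2 in ['a', 'b', 'c', 'e'] -> ['c', 'a', 'b', 'e']
'e': index 3 in ['c', 'a', 'b', 'e'] -> ['e', 'c', 'a', 'b']
'a': index 2 in ['e', 'c', 'a', 'b'] -> ['a', 'e', 'c', 'b']
'e': index 1 in ['a', 'e', 'c', 'b'] -> ['e', 'a', 'c', 'b']
'e': index 0 in ['e', 'a', 'c', 'b'] -> ['e', 'a', 'c', 'b']
'a': index 1 in ['e', 'a', 'c', 'b'] -> ['a', 'e', 'c', 'b']
'a': index 0 in ['a', 'e', 'c', 'b'] -> ['a', 'e', 'c', 'b']
'b': index 3 in ['a', 'e', 'c', 'b'] -> ['b', 'a', 'e', 'c']
'e': index 2 in ['b', 'a', 'e', 'c'] -> ['e', 'b', 'a', 'c']


Output: [2, 3, 2, 1, 0, 1, 0, 3, 2]


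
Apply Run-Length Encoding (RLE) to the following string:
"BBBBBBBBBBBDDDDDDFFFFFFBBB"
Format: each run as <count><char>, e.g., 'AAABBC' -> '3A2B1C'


Scanning runs left to right:
  i=0: run of 'B' x 11 -> '11B'
  i=11: run of 'D' x 6 -> '6D'
  i=17: run of 'F' x 6 -> '6F'
  i=23: run of 'B' x 3 -> '3B'

RLE = 11B6D6F3B


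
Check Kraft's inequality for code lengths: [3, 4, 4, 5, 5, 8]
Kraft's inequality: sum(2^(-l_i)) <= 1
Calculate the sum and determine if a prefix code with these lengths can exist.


Sum = 2^(-3) + 2^(-4) + 2^(-4) + 2^(-5) + 2^(-5) + 2^(-8)
    = 0.125 + 0.0625 + 0.0625 + 0.03125 + 0.03125 + 0.00390625
    = 81/256 = 0.31640625
Since 0.31640625 <= 1, Kraft's inequality IS satisfied.
A prefix code with these lengths CAN exist.

Kraft sum = 0.31640625. Satisfied.


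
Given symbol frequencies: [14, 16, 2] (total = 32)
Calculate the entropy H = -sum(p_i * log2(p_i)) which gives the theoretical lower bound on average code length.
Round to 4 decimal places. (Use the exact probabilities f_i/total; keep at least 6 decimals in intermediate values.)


Per-symbol terms -p_i * log2(p_i) with p_i = f_i/32:
  p = 14/32 = 0.437500: log2(p) = -1.192645, -p*log2(p) = 0.521782
  p = 16/32 = 0.500000: log2(p) = -1.000000, -p*log2(p) = 0.500000
  p = 2/32 = 0.062500: log2(p) = -4.000000, -p*log2(p) = 0.250000
H = 0.521782 + 0.500000 + 0.250000 = 1.271782

H = 1.2718 bits/symbol


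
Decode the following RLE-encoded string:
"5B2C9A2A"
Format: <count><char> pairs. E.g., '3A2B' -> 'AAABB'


Expanding each <count><char> pair:
  5B -> 'BBBBB'
  2C -> 'CC'
  9A -> 'AAAAAAAAA'
  2A -> 'AA'

Decoded = BBBBBCCAAAAAAAAAAA


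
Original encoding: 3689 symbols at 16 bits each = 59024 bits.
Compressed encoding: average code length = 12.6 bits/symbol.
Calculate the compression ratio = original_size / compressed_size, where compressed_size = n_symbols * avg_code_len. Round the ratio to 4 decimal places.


original_size = n_symbols * orig_bits = 3689 * 16 = 59024 bits
compressed_size = n_symbols * avg_code_len = 3689 * 12.6 = 46481.4 bits
ratio = original_size / compressed_size = 59024 / 46481.4 = 1.2698

Compression ratio = 1.2698


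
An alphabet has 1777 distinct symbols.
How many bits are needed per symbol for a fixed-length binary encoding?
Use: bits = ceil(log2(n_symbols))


log2(1777) = 10.7952
Bracket: 2^10 = 1024 < 1777 <= 2^11 = 2048
So ceil(log2(1777)) = 11

bits = ceil(log2(1777)) = ceil(10.7952) = 11 bits


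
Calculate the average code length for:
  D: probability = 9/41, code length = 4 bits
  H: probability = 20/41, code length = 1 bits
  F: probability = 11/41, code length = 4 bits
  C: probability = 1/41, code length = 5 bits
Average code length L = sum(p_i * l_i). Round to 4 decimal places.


Weighted contributions p_i * l_i:
  D: (9/41) * 4 = 36/41
  H: (20/41) * 1 = 20/41
  F: (11/41) * 4 = 44/41
  C: (1/41) * 5 = 5/41
Sum = (36 + 20 + 44 + 5)/41 = 105/41

L = 105/41 = 2.5610 bits/symbol


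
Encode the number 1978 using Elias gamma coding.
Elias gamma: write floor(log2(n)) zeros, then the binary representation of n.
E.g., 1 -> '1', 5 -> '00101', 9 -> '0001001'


num_bits = floor(log2(1978)) + 1 = 11
leading_zeros = num_bits - 1 = 10
binary(1978) = 11110111010

Elias gamma(1978) = '0000000000' + '11110111010' = 000000000011110111010 (21 bits)


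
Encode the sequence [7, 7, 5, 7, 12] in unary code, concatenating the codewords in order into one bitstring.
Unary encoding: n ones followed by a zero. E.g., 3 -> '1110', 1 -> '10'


Encode each number as n ones followed by a terminating 0:
  7 -> 11111110 (8 bits)
  7 -> 11111110 (8 bits)
  5 -> 111110 (6 bits)
  7 -> 11111110 (8 bits)
  12 -> 1111111111110 (13 bits)
Total length = 8 + 8 + 6 + 8 + 13 = 43 bits.

Unary([7, 7, 5, 7, 12]) = 1111111011111110111110111111101111111111110 (43 bits)


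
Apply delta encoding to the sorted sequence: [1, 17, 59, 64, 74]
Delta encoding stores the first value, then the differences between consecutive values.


First value: 1
Deltas:
  17 - 1 = 16
  59 - 17 = 42
  64 - 59 = 5
  74 - 64 = 10


Delta encoded: [1, 16, 42, 5, 10]


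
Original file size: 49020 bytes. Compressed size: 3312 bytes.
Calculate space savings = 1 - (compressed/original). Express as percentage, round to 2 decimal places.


ratio = compressed/original = 3312/49020 = 0.067564
savings = 1 - ratio = 1 - 0.067564 = 0.932436
as a percentage: 0.932436 * 100 = 93.24%

Space savings = 1 - 3312/49020 = 93.24%


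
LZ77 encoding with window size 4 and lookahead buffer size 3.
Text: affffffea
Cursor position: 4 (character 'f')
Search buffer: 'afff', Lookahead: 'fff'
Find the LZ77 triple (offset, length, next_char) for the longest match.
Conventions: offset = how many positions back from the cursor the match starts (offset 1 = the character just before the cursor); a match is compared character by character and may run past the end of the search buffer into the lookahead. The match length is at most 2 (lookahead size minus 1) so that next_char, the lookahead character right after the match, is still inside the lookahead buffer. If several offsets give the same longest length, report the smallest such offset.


Try each offset into the search buffer:
  offset=1 (pos 3, char 'f'): match length 2
  offset=2 (pos 2, char 'f'): match length 2
  offset=3 (pos 1, char 'f'): match length 2
  offset=4 (pos 0, char 'a'): match length 0
Longest match has length 2, found at offsets 1, 2, 3; take the smallest, offset 1.
next_char = character at position 4 + 2 = 6 -> 'f'

Best match: offset=1, length=2 (matching 'ff' starting at position 3)
LZ77 triple: (1, 2, 'f')


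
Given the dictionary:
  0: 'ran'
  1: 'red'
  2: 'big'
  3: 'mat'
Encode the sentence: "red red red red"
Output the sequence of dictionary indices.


Look up each word in the dictionary:
  'red' -> 1
  'red' -> 1
  'red' -> 1
  'red' -> 1

Encoded: [1, 1, 1, 1]


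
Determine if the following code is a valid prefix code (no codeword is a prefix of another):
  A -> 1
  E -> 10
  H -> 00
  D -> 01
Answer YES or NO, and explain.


Checking each pair (does one codeword prefix another?):
  A='1' vs E='10': prefix -- VIOLATION

NO -- this is NOT a valid prefix code. A (1) is a prefix of E (10).


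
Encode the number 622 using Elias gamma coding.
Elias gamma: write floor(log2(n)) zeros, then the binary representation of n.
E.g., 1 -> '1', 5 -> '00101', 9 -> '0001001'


num_bits = floor(log2(622)) + 1 = 10
leading_zeros = num_bits - 1 = 9
binary(622) = 1001101110

Elias gamma(622) = '000000000' + '1001101110' = 0000000001001101110 (19 bits)


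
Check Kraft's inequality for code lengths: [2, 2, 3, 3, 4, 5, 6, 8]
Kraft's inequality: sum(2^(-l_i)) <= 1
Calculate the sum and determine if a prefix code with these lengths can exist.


Sum = 2^(-2) + 2^(-2) + 2^(-3) + 2^(-3) + 2^(-4) + 2^(-5) + 2^(-6) + 2^(-8)
    = 0.25 + 0.25 + 0.125 + 0.125 + 0.0625 + 0.03125 + 0.015625 + 0.00390625
    = 221/256 = 0.86328125
Since 0.86328125 <= 1, Kraft's inequality IS satisfied.
A prefix code with these lengths CAN exist.

Kraft sum = 0.86328125. Satisfied.


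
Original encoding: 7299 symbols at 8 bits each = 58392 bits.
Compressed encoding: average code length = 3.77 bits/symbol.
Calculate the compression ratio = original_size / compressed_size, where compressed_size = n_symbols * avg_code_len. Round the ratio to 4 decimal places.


original_size = n_symbols * orig_bits = 7299 * 8 = 58392 bits
compressed_size = n_symbols * avg_code_len = 7299 * 3.77 = 27517.23 bits
ratio = original_size / compressed_size = 58392 / 27517.23 = 2.122

Compression ratio = 2.122
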